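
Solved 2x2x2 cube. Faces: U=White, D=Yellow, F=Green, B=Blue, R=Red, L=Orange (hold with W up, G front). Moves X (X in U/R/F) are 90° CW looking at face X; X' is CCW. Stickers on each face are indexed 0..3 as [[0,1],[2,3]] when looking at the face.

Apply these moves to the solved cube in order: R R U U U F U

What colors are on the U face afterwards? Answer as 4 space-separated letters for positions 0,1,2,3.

After move 1 (R): R=RRRR U=WGWG F=GYGY D=YBYB B=WBWB
After move 2 (R): R=RRRR U=WYWY F=GBGB D=YWYW B=GBGB
After move 3 (U): U=WWYY F=RRGB R=GBRR B=OOGB L=GBOO
After move 4 (U): U=YWYW F=GBGB R=OORR B=GBGB L=RROO
After move 5 (U): U=YYWW F=OOGB R=GBRR B=RRGB L=GBOO
After move 6 (F): F=GOBO U=YYOB R=WBWR D=RGYW L=GYOW
After move 7 (U): U=OYBY F=WBBO R=RRWR B=GYGB L=GOOW
Query: U face = OYBY

Answer: O Y B Y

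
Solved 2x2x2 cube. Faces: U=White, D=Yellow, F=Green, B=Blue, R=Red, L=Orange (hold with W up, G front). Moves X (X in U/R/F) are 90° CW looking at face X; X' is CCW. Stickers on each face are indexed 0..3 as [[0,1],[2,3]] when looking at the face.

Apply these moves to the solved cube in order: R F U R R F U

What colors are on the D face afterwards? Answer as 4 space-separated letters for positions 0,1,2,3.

Answer: B R Y G

Derivation:
After move 1 (R): R=RRRR U=WGWG F=GYGY D=YBYB B=WBWB
After move 2 (F): F=GGYY U=WGOO R=WRGR D=RRYB L=OYOB
After move 3 (U): U=OWOG F=WRYY R=WBGR B=OYWB L=GGOB
After move 4 (R): R=GWRB U=OROY F=WRYB D=RWYO B=GYWB
After move 5 (R): R=RGBW U=OROB F=WWYO D=RWYG B=YYRB
After move 6 (F): F=YWOW U=ORBG R=OGBW D=BRYG L=GROW
After move 7 (U): U=BOGR F=OGOW R=YYBW B=GRRB L=YWOW
Query: D face = BRYG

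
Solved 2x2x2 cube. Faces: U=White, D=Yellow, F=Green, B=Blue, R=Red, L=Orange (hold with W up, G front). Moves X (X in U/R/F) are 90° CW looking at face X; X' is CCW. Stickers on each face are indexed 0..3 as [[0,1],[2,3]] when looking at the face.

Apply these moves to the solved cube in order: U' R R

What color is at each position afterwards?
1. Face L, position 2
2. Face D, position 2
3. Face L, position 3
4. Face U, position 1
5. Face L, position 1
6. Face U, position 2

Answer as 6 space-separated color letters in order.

After move 1 (U'): U=WWWW F=OOGG R=GGRR B=RRBB L=BBOO
After move 2 (R): R=RGRG U=WOWG F=OYGY D=YBYR B=WRWB
After move 3 (R): R=RRGG U=WYWY F=OBGR D=YWYW B=GROB
Query 1: L[2] = O
Query 2: D[2] = Y
Query 3: L[3] = O
Query 4: U[1] = Y
Query 5: L[1] = B
Query 6: U[2] = W

Answer: O Y O Y B W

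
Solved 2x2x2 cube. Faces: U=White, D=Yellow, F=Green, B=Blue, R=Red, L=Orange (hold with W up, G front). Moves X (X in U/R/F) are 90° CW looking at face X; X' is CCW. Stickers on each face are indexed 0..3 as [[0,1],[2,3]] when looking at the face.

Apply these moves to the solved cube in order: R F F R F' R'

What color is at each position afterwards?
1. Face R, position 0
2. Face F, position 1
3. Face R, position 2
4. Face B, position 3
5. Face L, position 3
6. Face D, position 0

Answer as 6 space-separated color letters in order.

After move 1 (R): R=RRRR U=WGWG F=GYGY D=YBYB B=WBWB
After move 2 (F): F=GGYY U=WGOO R=WRGR D=RRYB L=OYOB
After move 3 (F): F=YGYG U=WGBY R=OROR D=GWYB L=OROR
After move 4 (R): R=OORR U=WGBG F=YWYB D=GWYW B=YBGB
After move 5 (F'): F=WBYY U=WGOR R=WOGR D=RRYW L=OGOB
After move 6 (R'): R=ORWG U=WGOY F=WGYR D=RBYY B=WBRB
Query 1: R[0] = O
Query 2: F[1] = G
Query 3: R[2] = W
Query 4: B[3] = B
Query 5: L[3] = B
Query 6: D[0] = R

Answer: O G W B B R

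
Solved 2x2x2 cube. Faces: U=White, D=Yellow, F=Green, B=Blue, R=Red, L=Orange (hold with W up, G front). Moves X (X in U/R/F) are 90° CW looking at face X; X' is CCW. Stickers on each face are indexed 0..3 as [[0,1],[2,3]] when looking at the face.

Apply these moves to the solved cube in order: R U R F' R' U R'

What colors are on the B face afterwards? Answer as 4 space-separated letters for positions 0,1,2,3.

After move 1 (R): R=RRRR U=WGWG F=GYGY D=YBYB B=WBWB
After move 2 (U): U=WWGG F=RRGY R=WBRR B=OOWB L=GYOO
After move 3 (R): R=RWRB U=WRGY F=RBGB D=YWYO B=GOWB
After move 4 (F'): F=BBRG U=WRRR R=WWYB D=YOYO L=GYOG
After move 5 (R'): R=WBWY U=WWRG F=BRRR D=YBYG B=OOOB
After move 6 (U): U=RWGW F=WBRR R=OOWY B=GYOB L=BROG
After move 7 (R'): R=OYOW U=ROGG F=WWRW D=YBYR B=GYBB
Query: B face = GYBB

Answer: G Y B B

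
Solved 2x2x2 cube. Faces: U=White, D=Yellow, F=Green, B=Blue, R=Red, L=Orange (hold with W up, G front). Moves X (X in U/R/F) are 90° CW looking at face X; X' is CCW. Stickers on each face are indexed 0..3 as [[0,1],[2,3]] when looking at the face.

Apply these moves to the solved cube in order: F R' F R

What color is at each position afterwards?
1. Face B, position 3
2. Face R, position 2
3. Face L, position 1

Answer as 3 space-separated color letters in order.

After move 1 (F): F=GGGG U=WWOO R=WRWR D=RRYY L=OYOY
After move 2 (R'): R=RRWW U=WBOB F=GWGO D=RGYG B=YBRB
After move 3 (F): F=GGOW U=WBYY R=ORBW D=WRYG L=OROG
After move 4 (R): R=BOWR U=WGYW F=GROG D=WRYY B=YBBB
Query 1: B[3] = B
Query 2: R[2] = W
Query 3: L[1] = R

Answer: B W R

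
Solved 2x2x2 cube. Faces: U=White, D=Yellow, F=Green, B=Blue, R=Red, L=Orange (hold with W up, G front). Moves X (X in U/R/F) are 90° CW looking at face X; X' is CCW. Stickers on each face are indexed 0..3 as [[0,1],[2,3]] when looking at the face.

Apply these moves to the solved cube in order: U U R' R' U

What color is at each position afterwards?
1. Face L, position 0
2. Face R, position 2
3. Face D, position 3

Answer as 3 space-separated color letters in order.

Answer: B O W

Derivation:
After move 1 (U): U=WWWW F=RRGG R=BBRR B=OOBB L=GGOO
After move 2 (U): U=WWWW F=BBGG R=OORR B=GGBB L=RROO
After move 3 (R'): R=OROR U=WBWG F=BWGW D=YBYG B=YGYB
After move 4 (R'): R=RROO U=WYWY F=BBGG D=YWYW B=GGBB
After move 5 (U): U=WWYY F=RRGG R=GGOO B=RRBB L=BBOO
Query 1: L[0] = B
Query 2: R[2] = O
Query 3: D[3] = W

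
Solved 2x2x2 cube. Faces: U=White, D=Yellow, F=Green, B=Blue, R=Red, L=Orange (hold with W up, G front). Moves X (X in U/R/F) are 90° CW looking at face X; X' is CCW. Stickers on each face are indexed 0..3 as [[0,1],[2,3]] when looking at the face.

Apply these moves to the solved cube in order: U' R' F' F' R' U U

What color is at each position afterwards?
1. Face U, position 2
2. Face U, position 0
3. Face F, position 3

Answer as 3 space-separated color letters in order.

Answer: Y Y Y

Derivation:
After move 1 (U'): U=WWWW F=OOGG R=GGRR B=RRBB L=BBOO
After move 2 (R'): R=GRGR U=WBWR F=OWGW D=YOYG B=YRYB
After move 3 (F'): F=WWOG U=WBGG R=ORYR D=BOYG L=BROW
After move 4 (F'): F=WGWO U=WBOY R=ORBR D=RWYG L=BGOG
After move 5 (R'): R=RROB U=WYOY F=WBWY D=RGYO B=GRWB
After move 6 (U): U=OWYY F=RRWY R=GROB B=BGWB L=WBOG
After move 7 (U): U=YOYW F=GRWY R=BGOB B=WBWB L=RROG
Query 1: U[2] = Y
Query 2: U[0] = Y
Query 3: F[3] = Y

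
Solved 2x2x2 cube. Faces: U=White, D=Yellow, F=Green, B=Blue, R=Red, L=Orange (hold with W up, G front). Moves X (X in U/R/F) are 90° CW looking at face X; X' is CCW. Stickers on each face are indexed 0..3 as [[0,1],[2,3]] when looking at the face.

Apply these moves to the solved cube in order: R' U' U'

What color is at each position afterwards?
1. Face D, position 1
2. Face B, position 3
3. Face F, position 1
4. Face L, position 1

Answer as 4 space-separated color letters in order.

Answer: G B B R

Derivation:
After move 1 (R'): R=RRRR U=WBWB F=GWGW D=YGYG B=YBYB
After move 2 (U'): U=BBWW F=OOGW R=GWRR B=RRYB L=YBOO
After move 3 (U'): U=BWBW F=YBGW R=OORR B=GWYB L=RROO
Query 1: D[1] = G
Query 2: B[3] = B
Query 3: F[1] = B
Query 4: L[1] = R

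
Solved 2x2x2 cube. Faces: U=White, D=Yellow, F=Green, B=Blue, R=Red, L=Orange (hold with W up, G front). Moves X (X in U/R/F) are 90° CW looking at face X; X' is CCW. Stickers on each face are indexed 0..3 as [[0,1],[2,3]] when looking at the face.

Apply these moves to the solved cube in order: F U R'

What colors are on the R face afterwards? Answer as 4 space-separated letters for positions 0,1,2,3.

Answer: B R B W

Derivation:
After move 1 (F): F=GGGG U=WWOO R=WRWR D=RRYY L=OYOY
After move 2 (U): U=OWOW F=WRGG R=BBWR B=OYBB L=GGOY
After move 3 (R'): R=BRBW U=OBOO F=WWGW D=RRYG B=YYRB
Query: R face = BRBW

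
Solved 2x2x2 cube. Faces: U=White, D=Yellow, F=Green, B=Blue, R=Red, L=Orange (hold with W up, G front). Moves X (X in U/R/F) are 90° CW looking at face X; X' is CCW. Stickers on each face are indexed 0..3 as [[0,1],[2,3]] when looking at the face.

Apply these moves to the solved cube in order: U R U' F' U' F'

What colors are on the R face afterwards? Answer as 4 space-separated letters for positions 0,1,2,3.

Answer: O Y O B

Derivation:
After move 1 (U): U=WWWW F=RRGG R=BBRR B=OOBB L=GGOO
After move 2 (R): R=RBRB U=WRWG F=RYGY D=YBYO B=WOWB
After move 3 (U'): U=RGWW F=GGGY R=RYRB B=RBWB L=WOOO
After move 4 (F'): F=GYGG U=RGRR R=BYYB D=OOYO L=WWOW
After move 5 (U'): U=GRRR F=WWGG R=GYYB B=BYWB L=RBOW
After move 6 (F'): F=WGWG U=GRGY R=OYOB D=BWYO L=RROR
Query: R face = OYOB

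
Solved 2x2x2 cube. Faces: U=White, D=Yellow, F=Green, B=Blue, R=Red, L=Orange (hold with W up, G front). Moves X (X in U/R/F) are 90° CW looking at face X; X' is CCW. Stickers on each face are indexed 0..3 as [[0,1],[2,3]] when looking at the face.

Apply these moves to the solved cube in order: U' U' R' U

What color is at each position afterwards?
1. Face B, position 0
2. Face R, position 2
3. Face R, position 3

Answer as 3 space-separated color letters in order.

Answer: R O R

Derivation:
After move 1 (U'): U=WWWW F=OOGG R=GGRR B=RRBB L=BBOO
After move 2 (U'): U=WWWW F=BBGG R=OORR B=GGBB L=RROO
After move 3 (R'): R=OROR U=WBWG F=BWGW D=YBYG B=YGYB
After move 4 (U): U=WWGB F=ORGW R=YGOR B=RRYB L=BWOO
Query 1: B[0] = R
Query 2: R[2] = O
Query 3: R[3] = R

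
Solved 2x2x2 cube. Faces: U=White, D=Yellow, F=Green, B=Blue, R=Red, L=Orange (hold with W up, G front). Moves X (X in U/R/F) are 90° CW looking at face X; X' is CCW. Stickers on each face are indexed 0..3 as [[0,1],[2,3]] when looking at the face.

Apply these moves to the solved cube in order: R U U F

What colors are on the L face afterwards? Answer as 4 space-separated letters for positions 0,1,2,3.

After move 1 (R): R=RRRR U=WGWG F=GYGY D=YBYB B=WBWB
After move 2 (U): U=WWGG F=RRGY R=WBRR B=OOWB L=GYOO
After move 3 (U): U=GWGW F=WBGY R=OORR B=GYWB L=RROO
After move 4 (F): F=GWYB U=GWOR R=GOWR D=ROYB L=RYOB
Query: L face = RYOB

Answer: R Y O B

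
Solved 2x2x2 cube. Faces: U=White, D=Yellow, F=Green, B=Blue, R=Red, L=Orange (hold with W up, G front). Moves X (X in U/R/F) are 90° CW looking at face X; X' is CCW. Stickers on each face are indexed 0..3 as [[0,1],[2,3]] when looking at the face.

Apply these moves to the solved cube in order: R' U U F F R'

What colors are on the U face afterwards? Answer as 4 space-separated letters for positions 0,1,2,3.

Answer: B Y G G

Derivation:
After move 1 (R'): R=RRRR U=WBWB F=GWGW D=YGYG B=YBYB
After move 2 (U): U=WWBB F=RRGW R=YBRR B=OOYB L=GWOO
After move 3 (U): U=BWBW F=YBGW R=OORR B=GWYB L=RROO
After move 4 (F): F=GYWB U=BWOR R=BOWR D=ROYG L=RYOG
After move 5 (F): F=WGBY U=BWGY R=OORR D=WBYG L=RROO
After move 6 (R'): R=OROR U=BYGG F=WWBY D=WGYY B=GWBB
Query: U face = BYGG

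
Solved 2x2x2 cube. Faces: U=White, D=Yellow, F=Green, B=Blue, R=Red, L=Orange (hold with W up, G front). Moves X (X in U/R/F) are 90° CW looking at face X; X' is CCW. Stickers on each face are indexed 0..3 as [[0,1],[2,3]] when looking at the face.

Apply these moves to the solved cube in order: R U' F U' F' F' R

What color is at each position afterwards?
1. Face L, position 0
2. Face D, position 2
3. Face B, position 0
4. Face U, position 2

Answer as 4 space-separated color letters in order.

Answer: R Y R G

Derivation:
After move 1 (R): R=RRRR U=WGWG F=GYGY D=YBYB B=WBWB
After move 2 (U'): U=GGWW F=OOGY R=GYRR B=RRWB L=WBOO
After move 3 (F): F=GOYO U=GGOB R=WYWR D=RGYB L=WYOB
After move 4 (U'): U=GBGO F=WYYO R=GOWR B=WYWB L=RROB
After move 5 (F'): F=YOWY U=GBGW R=GORR D=RBYB L=ROOG
After move 6 (F'): F=OYYW U=GBGR R=BORR D=OGYB L=RWOG
After move 7 (R): R=RBRO U=GYGW F=OGYB D=OWYW B=RYBB
Query 1: L[0] = R
Query 2: D[2] = Y
Query 3: B[0] = R
Query 4: U[2] = G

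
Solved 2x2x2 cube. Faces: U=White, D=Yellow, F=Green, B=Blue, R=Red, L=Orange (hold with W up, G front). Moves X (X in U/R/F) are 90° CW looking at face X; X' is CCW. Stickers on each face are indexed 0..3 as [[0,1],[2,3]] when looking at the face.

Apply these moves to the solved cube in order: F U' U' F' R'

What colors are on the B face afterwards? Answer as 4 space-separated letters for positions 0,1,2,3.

Answer: Y G Y B

Derivation:
After move 1 (F): F=GGGG U=WWOO R=WRWR D=RRYY L=OYOY
After move 2 (U'): U=WOWO F=OYGG R=GGWR B=WRBB L=BBOY
After move 3 (U'): U=OOWW F=BBGG R=OYWR B=GGBB L=WROY
After move 4 (F'): F=BGBG U=OOOW R=RYRR D=RYYY L=WWOW
After move 5 (R'): R=YRRR U=OBOG F=BOBW D=RGYG B=YGYB
Query: B face = YGYB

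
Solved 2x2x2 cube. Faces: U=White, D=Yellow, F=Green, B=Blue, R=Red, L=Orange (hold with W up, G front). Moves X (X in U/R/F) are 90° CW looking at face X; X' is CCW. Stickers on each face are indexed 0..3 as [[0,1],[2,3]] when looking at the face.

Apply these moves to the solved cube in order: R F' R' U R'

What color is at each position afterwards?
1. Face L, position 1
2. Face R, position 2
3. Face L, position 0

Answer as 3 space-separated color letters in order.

Answer: G B Y

Derivation:
After move 1 (R): R=RRRR U=WGWG F=GYGY D=YBYB B=WBWB
After move 2 (F'): F=YYGG U=WGRR R=BRYR D=OOYB L=OGOW
After move 3 (R'): R=RRBY U=WWRW F=YGGR D=OYYG B=BBOB
After move 4 (U): U=RWWW F=RRGR R=BBBY B=OGOB L=YGOW
After move 5 (R'): R=BYBB U=ROWO F=RWGW D=ORYR B=GGYB
Query 1: L[1] = G
Query 2: R[2] = B
Query 3: L[0] = Y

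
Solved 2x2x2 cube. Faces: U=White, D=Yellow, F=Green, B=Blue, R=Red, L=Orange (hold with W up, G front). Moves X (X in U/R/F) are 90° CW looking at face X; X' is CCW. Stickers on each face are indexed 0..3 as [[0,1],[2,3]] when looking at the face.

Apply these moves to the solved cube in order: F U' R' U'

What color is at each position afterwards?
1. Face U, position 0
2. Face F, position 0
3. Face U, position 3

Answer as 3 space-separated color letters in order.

Answer: B B W

Derivation:
After move 1 (F): F=GGGG U=WWOO R=WRWR D=RRYY L=OYOY
After move 2 (U'): U=WOWO F=OYGG R=GGWR B=WRBB L=BBOY
After move 3 (R'): R=GRGW U=WBWW F=OOGO D=RYYG B=YRRB
After move 4 (U'): U=BWWW F=BBGO R=OOGW B=GRRB L=YROY
Query 1: U[0] = B
Query 2: F[0] = B
Query 3: U[3] = W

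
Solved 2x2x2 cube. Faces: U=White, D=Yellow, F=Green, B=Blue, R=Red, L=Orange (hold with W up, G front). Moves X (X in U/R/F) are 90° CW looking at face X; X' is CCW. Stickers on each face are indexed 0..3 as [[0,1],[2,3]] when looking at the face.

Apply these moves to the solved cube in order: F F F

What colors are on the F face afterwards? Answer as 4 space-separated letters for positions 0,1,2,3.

After move 1 (F): F=GGGG U=WWOO R=WRWR D=RRYY L=OYOY
After move 2 (F): F=GGGG U=WWYY R=OROR D=WWYY L=OROR
After move 3 (F): F=GGGG U=WWRR R=YRYR D=OOYY L=OWOW
Query: F face = GGGG

Answer: G G G G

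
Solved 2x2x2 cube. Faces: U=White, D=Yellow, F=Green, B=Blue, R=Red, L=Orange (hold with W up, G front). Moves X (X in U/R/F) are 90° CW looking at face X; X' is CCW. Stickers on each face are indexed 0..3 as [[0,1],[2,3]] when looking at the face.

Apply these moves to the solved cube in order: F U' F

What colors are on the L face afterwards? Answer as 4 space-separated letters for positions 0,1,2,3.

After move 1 (F): F=GGGG U=WWOO R=WRWR D=RRYY L=OYOY
After move 2 (U'): U=WOWO F=OYGG R=GGWR B=WRBB L=BBOY
After move 3 (F): F=GOGY U=WOYB R=WGOR D=WGYY L=BROR
Query: L face = BROR

Answer: B R O R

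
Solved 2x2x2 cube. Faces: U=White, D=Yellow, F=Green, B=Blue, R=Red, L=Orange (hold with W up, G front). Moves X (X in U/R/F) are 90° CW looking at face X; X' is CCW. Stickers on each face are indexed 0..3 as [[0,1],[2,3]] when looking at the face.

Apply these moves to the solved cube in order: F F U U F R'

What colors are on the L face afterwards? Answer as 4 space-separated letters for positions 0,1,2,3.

After move 1 (F): F=GGGG U=WWOO R=WRWR D=RRYY L=OYOY
After move 2 (F): F=GGGG U=WWYY R=OROR D=WWYY L=OROR
After move 3 (U): U=YWYW F=ORGG R=BBOR B=ORBB L=GGOR
After move 4 (U): U=YYWW F=BBGG R=OROR B=GGBB L=OROR
After move 5 (F): F=GBGB U=YYRR R=WRWR D=OOYY L=OWOW
After move 6 (R'): R=RRWW U=YBRG F=GYGR D=OBYB B=YGOB
Query: L face = OWOW

Answer: O W O W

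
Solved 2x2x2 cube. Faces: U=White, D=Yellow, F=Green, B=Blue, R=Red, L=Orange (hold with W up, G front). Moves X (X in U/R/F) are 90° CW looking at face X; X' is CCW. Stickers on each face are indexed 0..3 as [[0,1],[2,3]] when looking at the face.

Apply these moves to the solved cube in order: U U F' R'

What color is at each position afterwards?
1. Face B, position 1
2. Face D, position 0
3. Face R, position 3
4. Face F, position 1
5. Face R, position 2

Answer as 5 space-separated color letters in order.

After move 1 (U): U=WWWW F=RRGG R=BBRR B=OOBB L=GGOO
After move 2 (U): U=WWWW F=BBGG R=OORR B=GGBB L=RROO
After move 3 (F'): F=BGBG U=WWOR R=YOYR D=ROYY L=RWOW
After move 4 (R'): R=ORYY U=WBOG F=BWBR D=RGYG B=YGOB
Query 1: B[1] = G
Query 2: D[0] = R
Query 3: R[3] = Y
Query 4: F[1] = W
Query 5: R[2] = Y

Answer: G R Y W Y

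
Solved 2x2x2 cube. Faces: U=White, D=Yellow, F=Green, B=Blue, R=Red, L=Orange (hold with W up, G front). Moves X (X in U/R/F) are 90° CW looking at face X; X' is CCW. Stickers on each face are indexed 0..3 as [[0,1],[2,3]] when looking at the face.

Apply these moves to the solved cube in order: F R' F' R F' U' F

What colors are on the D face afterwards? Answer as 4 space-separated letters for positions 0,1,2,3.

Answer: Y Y Y Y

Derivation:
After move 1 (F): F=GGGG U=WWOO R=WRWR D=RRYY L=OYOY
After move 2 (R'): R=RRWW U=WBOB F=GWGO D=RGYG B=YBRB
After move 3 (F'): F=WOGG U=WBRW R=GRRW D=YYYG L=OBOO
After move 4 (R): R=RGWR U=WORG F=WYGG D=YRYY B=WBBB
After move 5 (F'): F=YGWG U=WORW R=RGYR D=BOYY L=OGOR
After move 6 (U'): U=OWWR F=OGWG R=YGYR B=RGBB L=WBOR
After move 7 (F): F=WOGG U=OWRB R=WGRR D=YYYY L=WBOO
Query: D face = YYYY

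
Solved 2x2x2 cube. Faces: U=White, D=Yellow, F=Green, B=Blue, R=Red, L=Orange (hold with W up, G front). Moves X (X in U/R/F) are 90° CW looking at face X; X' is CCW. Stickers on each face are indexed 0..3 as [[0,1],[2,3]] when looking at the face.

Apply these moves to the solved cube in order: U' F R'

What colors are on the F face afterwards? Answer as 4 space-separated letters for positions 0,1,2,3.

Answer: G W G B

Derivation:
After move 1 (U'): U=WWWW F=OOGG R=GGRR B=RRBB L=BBOO
After move 2 (F): F=GOGO U=WWOB R=WGWR D=RGYY L=BYOY
After move 3 (R'): R=GRWW U=WBOR F=GWGB D=ROYO B=YRGB
Query: F face = GWGB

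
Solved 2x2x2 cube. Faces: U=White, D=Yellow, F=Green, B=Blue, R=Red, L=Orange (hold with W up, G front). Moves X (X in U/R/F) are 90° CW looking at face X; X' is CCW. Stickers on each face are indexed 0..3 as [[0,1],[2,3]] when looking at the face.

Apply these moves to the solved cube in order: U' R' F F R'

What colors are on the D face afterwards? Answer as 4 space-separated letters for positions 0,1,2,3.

Answer: R G Y O

Derivation:
After move 1 (U'): U=WWWW F=OOGG R=GGRR B=RRBB L=BBOO
After move 2 (R'): R=GRGR U=WBWR F=OWGW D=YOYG B=YRYB
After move 3 (F): F=GOWW U=WBOB R=WRRR D=GGYG L=BYOO
After move 4 (F): F=WGWO U=WBOY R=ORBR D=RWYG L=BGOG
After move 5 (R'): R=RROB U=WYOY F=WBWY D=RGYO B=GRWB
Query: D face = RGYO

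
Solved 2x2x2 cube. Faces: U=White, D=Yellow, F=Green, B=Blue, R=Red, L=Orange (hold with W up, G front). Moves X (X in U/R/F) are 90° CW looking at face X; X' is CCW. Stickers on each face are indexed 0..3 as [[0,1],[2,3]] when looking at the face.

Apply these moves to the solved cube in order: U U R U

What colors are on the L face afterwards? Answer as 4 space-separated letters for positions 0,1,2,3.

After move 1 (U): U=WWWW F=RRGG R=BBRR B=OOBB L=GGOO
After move 2 (U): U=WWWW F=BBGG R=OORR B=GGBB L=RROO
After move 3 (R): R=RORO U=WBWG F=BYGY D=YBYG B=WGWB
After move 4 (U): U=WWGB F=ROGY R=WGRO B=RRWB L=BYOO
Query: L face = BYOO

Answer: B Y O O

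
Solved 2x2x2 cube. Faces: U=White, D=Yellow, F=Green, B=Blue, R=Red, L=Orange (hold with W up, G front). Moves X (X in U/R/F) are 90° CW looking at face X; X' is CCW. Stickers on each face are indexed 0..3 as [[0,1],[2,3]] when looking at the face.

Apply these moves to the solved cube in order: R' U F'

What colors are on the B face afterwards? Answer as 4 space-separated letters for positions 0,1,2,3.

After move 1 (R'): R=RRRR U=WBWB F=GWGW D=YGYG B=YBYB
After move 2 (U): U=WWBB F=RRGW R=YBRR B=OOYB L=GWOO
After move 3 (F'): F=RWRG U=WWYR R=GBYR D=WOYG L=GBOB
Query: B face = OOYB

Answer: O O Y B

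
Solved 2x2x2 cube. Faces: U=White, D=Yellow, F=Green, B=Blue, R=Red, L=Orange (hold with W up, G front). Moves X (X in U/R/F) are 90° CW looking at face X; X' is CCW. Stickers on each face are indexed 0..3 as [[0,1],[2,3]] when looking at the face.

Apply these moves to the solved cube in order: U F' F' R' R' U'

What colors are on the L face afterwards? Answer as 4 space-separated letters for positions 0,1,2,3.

Answer: R O O B

Derivation:
After move 1 (U): U=WWWW F=RRGG R=BBRR B=OOBB L=GGOO
After move 2 (F'): F=RGRG U=WWBR R=YBYR D=GOYY L=GWOW
After move 3 (F'): F=GGRR U=WWYY R=OBGR D=WWYY L=GROB
After move 4 (R'): R=BROG U=WBYO F=GWRY D=WGYR B=YOWB
After move 5 (R'): R=RGBO U=WWYY F=GBRO D=WWYY B=ROGB
After move 6 (U'): U=WYWY F=GRRO R=GBBO B=RGGB L=ROOB
Query: L face = ROOB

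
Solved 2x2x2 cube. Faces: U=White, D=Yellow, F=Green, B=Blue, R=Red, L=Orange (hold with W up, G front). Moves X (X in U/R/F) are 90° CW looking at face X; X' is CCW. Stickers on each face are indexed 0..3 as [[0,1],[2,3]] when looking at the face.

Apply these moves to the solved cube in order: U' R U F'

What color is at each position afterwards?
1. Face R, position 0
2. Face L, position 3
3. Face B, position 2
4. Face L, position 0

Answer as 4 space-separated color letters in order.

After move 1 (U'): U=WWWW F=OOGG R=GGRR B=RRBB L=BBOO
After move 2 (R): R=RGRG U=WOWG F=OYGY D=YBYR B=WRWB
After move 3 (U): U=WWGO F=RGGY R=WRRG B=BBWB L=OYOO
After move 4 (F'): F=GYRG U=WWWR R=BRYG D=YOYR L=OOOG
Query 1: R[0] = B
Query 2: L[3] = G
Query 3: B[2] = W
Query 4: L[0] = O

Answer: B G W O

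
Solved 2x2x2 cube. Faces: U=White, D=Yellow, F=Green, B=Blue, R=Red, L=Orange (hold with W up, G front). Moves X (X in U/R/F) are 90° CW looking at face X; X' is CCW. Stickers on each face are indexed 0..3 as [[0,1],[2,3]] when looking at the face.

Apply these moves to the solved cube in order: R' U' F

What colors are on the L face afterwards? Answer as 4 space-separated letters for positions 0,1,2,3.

Answer: Y Y O G

Derivation:
After move 1 (R'): R=RRRR U=WBWB F=GWGW D=YGYG B=YBYB
After move 2 (U'): U=BBWW F=OOGW R=GWRR B=RRYB L=YBOO
After move 3 (F): F=GOWO U=BBOB R=WWWR D=RGYG L=YYOG
Query: L face = YYOG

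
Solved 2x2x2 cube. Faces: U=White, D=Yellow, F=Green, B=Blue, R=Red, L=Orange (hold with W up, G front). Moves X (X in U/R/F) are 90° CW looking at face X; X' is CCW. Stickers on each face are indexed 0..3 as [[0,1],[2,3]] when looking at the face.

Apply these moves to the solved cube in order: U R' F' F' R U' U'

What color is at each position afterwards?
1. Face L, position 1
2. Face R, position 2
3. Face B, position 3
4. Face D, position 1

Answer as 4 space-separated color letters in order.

Answer: O R B Y

Derivation:
After move 1 (U): U=WWWW F=RRGG R=BBRR B=OOBB L=GGOO
After move 2 (R'): R=BRBR U=WBWO F=RWGW D=YRYG B=YOYB
After move 3 (F'): F=WWRG U=WBBB R=RRYR D=GOYG L=GOOW
After move 4 (F'): F=WGWR U=WBRY R=ORGR D=OWYG L=GBOB
After move 5 (R): R=GORR U=WGRR F=WWWG D=OYYY B=YOBB
After move 6 (U'): U=GRWR F=GBWG R=WWRR B=GOBB L=YOOB
After move 7 (U'): U=RRGW F=YOWG R=GBRR B=WWBB L=GOOB
Query 1: L[1] = O
Query 2: R[2] = R
Query 3: B[3] = B
Query 4: D[1] = Y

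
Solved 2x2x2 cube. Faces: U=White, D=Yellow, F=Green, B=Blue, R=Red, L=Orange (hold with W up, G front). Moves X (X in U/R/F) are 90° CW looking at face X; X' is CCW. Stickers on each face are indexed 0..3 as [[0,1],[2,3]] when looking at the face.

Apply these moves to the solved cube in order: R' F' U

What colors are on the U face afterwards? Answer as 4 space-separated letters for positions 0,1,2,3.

Answer: R W R B

Derivation:
After move 1 (R'): R=RRRR U=WBWB F=GWGW D=YGYG B=YBYB
After move 2 (F'): F=WWGG U=WBRR R=GRYR D=OOYG L=OBOW
After move 3 (U): U=RWRB F=GRGG R=YBYR B=OBYB L=WWOW
Query: U face = RWRB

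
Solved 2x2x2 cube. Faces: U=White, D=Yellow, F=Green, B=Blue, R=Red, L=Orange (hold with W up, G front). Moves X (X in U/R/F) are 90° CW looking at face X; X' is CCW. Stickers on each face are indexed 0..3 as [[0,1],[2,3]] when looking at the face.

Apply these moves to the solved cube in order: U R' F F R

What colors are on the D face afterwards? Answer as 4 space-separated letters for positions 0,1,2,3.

After move 1 (U): U=WWWW F=RRGG R=BBRR B=OOBB L=GGOO
After move 2 (R'): R=BRBR U=WBWO F=RWGW D=YRYG B=YOYB
After move 3 (F): F=GRWW U=WBOG R=WROR D=BBYG L=GYOR
After move 4 (F): F=WGWR U=WBRY R=ORGR D=OWYG L=GBOB
After move 5 (R): R=GORR U=WGRR F=WWWG D=OYYY B=YOBB
Query: D face = OYYY

Answer: O Y Y Y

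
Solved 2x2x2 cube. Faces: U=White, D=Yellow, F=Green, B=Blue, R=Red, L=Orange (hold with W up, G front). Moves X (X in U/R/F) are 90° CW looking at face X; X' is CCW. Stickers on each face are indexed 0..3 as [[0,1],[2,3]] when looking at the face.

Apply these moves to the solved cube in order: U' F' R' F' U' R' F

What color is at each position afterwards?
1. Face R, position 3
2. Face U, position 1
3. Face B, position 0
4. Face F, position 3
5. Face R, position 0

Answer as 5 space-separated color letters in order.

After move 1 (U'): U=WWWW F=OOGG R=GGRR B=RRBB L=BBOO
After move 2 (F'): F=OGOG U=WWGR R=YGYR D=BOYY L=BWOW
After move 3 (R'): R=GRYY U=WBGR F=OWOR D=BGYG B=YROB
After move 4 (F'): F=WROO U=WBGY R=GRBY D=WWYG L=BROG
After move 5 (U'): U=BYWG F=BROO R=WRBY B=GROB L=YROG
After move 6 (R'): R=RYWB U=BOWG F=BYOG D=WRYO B=GRWB
After move 7 (F): F=OBGY U=BOGR R=WYGB D=WRYO L=YWOR
Query 1: R[3] = B
Query 2: U[1] = O
Query 3: B[0] = G
Query 4: F[3] = Y
Query 5: R[0] = W

Answer: B O G Y W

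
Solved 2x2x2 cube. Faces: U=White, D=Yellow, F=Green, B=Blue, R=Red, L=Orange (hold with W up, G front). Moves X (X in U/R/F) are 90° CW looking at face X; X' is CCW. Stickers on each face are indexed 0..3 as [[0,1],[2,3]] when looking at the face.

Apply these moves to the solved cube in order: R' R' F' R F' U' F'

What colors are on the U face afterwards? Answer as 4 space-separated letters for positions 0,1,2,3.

Answer: B R O O

Derivation:
After move 1 (R'): R=RRRR U=WBWB F=GWGW D=YGYG B=YBYB
After move 2 (R'): R=RRRR U=WYWY F=GBGB D=YWYW B=GBGB
After move 3 (F'): F=BBGG U=WYRR R=WRYR D=OOYW L=OYOW
After move 4 (R): R=YWRR U=WBRG F=BOGW D=OGYG B=RBYB
After move 5 (F'): F=OWBG U=WBYR R=GWOR D=YWYG L=OGOR
After move 6 (U'): U=BRWY F=OGBG R=OWOR B=GWYB L=RBOR
After move 7 (F'): F=GGOB U=BROO R=WWYR D=BRYG L=RYOW
Query: U face = BROO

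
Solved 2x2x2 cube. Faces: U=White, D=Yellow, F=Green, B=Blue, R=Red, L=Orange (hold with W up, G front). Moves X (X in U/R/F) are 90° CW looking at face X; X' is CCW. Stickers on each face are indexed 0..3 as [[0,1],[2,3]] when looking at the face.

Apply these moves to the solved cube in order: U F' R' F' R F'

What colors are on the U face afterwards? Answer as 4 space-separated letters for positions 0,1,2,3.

Answer: W R G Y

Derivation:
After move 1 (U): U=WWWW F=RRGG R=BBRR B=OOBB L=GGOO
After move 2 (F'): F=RGRG U=WWBR R=YBYR D=GOYY L=GWOW
After move 3 (R'): R=BRYY U=WBBO F=RWRR D=GGYG B=YOOB
After move 4 (F'): F=WRRR U=WBBY R=GRGY D=WWYG L=GOOB
After move 5 (R): R=GGYR U=WRBR F=WWRG D=WOYY B=YOBB
After move 6 (F'): F=WGWR U=WRGY R=OGWR D=OBYY L=GROB
Query: U face = WRGY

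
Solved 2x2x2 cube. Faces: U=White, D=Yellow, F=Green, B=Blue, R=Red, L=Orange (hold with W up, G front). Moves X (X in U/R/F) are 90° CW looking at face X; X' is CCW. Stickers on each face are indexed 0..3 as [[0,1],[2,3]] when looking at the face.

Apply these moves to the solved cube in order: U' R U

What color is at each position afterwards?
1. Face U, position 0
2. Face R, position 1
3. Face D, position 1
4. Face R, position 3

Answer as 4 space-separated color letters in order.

Answer: W R B G

Derivation:
After move 1 (U'): U=WWWW F=OOGG R=GGRR B=RRBB L=BBOO
After move 2 (R): R=RGRG U=WOWG F=OYGY D=YBYR B=WRWB
After move 3 (U): U=WWGO F=RGGY R=WRRG B=BBWB L=OYOO
Query 1: U[0] = W
Query 2: R[1] = R
Query 3: D[1] = B
Query 4: R[3] = G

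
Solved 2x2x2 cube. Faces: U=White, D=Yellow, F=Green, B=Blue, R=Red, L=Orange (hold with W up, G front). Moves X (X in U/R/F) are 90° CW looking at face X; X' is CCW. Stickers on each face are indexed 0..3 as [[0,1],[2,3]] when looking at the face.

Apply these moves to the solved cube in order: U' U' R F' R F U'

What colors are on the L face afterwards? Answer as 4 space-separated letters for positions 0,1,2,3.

After move 1 (U'): U=WWWW F=OOGG R=GGRR B=RRBB L=BBOO
After move 2 (U'): U=WWWW F=BBGG R=OORR B=GGBB L=RROO
After move 3 (R): R=RORO U=WBWG F=BYGY D=YBYG B=WGWB
After move 4 (F'): F=YYBG U=WBRR R=BOYO D=ROYG L=RGOW
After move 5 (R): R=YBOO U=WYRG F=YOBG D=RWYW B=RGBB
After move 6 (F): F=BYGO U=WYWG R=RBGO D=OYYW L=RROW
After move 7 (U'): U=YGWW F=RRGO R=BYGO B=RBBB L=RGOW
Query: L face = RGOW

Answer: R G O W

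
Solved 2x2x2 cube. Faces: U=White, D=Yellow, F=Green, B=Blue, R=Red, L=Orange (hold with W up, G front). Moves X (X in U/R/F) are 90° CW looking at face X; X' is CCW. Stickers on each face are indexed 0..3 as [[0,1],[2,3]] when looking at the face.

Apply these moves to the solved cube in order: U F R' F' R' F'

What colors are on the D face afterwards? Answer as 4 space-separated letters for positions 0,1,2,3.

Answer: O O Y G

Derivation:
After move 1 (U): U=WWWW F=RRGG R=BBRR B=OOBB L=GGOO
After move 2 (F): F=GRGR U=WWOG R=WBWR D=RBYY L=GYOY
After move 3 (R'): R=BRWW U=WBOO F=GWGG D=RRYR B=YOBB
After move 4 (F'): F=WGGG U=WBBW R=RRRW D=YYYR L=GOOO
After move 5 (R'): R=RWRR U=WBBY F=WBGW D=YGYG B=ROYB
After move 6 (F'): F=BWWG U=WBRR R=GWYR D=OOYG L=GYOB
Query: D face = OOYG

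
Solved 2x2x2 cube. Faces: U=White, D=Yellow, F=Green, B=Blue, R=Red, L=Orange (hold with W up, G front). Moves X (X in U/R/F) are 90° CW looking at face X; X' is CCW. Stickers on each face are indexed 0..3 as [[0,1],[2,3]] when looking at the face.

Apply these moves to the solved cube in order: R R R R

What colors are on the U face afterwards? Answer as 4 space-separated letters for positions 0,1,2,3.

Answer: W W W W

Derivation:
After move 1 (R): R=RRRR U=WGWG F=GYGY D=YBYB B=WBWB
After move 2 (R): R=RRRR U=WYWY F=GBGB D=YWYW B=GBGB
After move 3 (R): R=RRRR U=WBWB F=GWGW D=YGYG B=YBYB
After move 4 (R): R=RRRR U=WWWW F=GGGG D=YYYY B=BBBB
Query: U face = WWWW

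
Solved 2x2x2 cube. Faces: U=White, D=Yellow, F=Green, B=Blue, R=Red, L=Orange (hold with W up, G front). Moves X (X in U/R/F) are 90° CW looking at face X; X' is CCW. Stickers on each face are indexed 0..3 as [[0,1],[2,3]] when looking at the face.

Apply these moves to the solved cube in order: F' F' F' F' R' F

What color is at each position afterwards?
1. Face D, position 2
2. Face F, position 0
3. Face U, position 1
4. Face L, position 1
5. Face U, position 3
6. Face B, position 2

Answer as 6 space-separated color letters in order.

Answer: Y G B Y O Y

Derivation:
After move 1 (F'): F=GGGG U=WWRR R=YRYR D=OOYY L=OWOW
After move 2 (F'): F=GGGG U=WWYY R=OROR D=WWYY L=OROR
After move 3 (F'): F=GGGG U=WWOO R=WRWR D=RRYY L=OYOY
After move 4 (F'): F=GGGG U=WWWW R=RRRR D=YYYY L=OOOO
After move 5 (R'): R=RRRR U=WBWB F=GWGW D=YGYG B=YBYB
After move 6 (F): F=GGWW U=WBOO R=WRBR D=RRYG L=OYOG
Query 1: D[2] = Y
Query 2: F[0] = G
Query 3: U[1] = B
Query 4: L[1] = Y
Query 5: U[3] = O
Query 6: B[2] = Y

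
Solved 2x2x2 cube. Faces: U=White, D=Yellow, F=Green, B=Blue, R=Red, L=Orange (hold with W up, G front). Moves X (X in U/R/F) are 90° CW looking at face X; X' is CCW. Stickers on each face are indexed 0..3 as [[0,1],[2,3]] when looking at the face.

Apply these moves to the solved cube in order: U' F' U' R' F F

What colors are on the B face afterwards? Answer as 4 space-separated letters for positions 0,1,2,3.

After move 1 (U'): U=WWWW F=OOGG R=GGRR B=RRBB L=BBOO
After move 2 (F'): F=OGOG U=WWGR R=YGYR D=BOYY L=BWOW
After move 3 (U'): U=WRWG F=BWOG R=OGYR B=YGBB L=RROW
After move 4 (R'): R=GROY U=WBWY F=BROG D=BWYG B=YGOB
After move 5 (F): F=OBGR U=WBWR R=WRYY D=OGYG L=RBOW
After move 6 (F): F=GORB U=WBWB R=WRRY D=YWYG L=ROOG
Query: B face = YGOB

Answer: Y G O B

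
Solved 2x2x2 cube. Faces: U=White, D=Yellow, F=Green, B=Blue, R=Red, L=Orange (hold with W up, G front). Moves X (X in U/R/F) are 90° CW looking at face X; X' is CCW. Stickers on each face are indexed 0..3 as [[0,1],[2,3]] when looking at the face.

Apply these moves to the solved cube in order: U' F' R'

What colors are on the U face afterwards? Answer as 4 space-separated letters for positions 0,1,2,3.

Answer: W B G R

Derivation:
After move 1 (U'): U=WWWW F=OOGG R=GGRR B=RRBB L=BBOO
After move 2 (F'): F=OGOG U=WWGR R=YGYR D=BOYY L=BWOW
After move 3 (R'): R=GRYY U=WBGR F=OWOR D=BGYG B=YROB
Query: U face = WBGR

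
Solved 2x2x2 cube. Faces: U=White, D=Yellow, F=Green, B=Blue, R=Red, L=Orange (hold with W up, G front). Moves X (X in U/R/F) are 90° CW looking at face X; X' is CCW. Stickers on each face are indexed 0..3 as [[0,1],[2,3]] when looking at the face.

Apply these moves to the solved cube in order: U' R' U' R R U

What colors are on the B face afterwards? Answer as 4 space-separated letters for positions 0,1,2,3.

After move 1 (U'): U=WWWW F=OOGG R=GGRR B=RRBB L=BBOO
After move 2 (R'): R=GRGR U=WBWR F=OWGW D=YOYG B=YRYB
After move 3 (U'): U=BRWW F=BBGW R=OWGR B=GRYB L=YROO
After move 4 (R): R=GORW U=BBWW F=BOGG D=YYYG B=WRRB
After move 5 (R): R=RGWO U=BOWG F=BYGG D=YRYW B=WRBB
After move 6 (U): U=WBGO F=RGGG R=WRWO B=YRBB L=BYOO
Query: B face = YRBB

Answer: Y R B B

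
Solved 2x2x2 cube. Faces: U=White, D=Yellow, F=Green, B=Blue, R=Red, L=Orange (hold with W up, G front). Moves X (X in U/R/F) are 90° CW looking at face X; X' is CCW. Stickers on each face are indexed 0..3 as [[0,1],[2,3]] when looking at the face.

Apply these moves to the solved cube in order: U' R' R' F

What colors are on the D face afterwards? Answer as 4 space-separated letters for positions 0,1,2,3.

Answer: G R Y W

Derivation:
After move 1 (U'): U=WWWW F=OOGG R=GGRR B=RRBB L=BBOO
After move 2 (R'): R=GRGR U=WBWR F=OWGW D=YOYG B=YRYB
After move 3 (R'): R=RRGG U=WYWY F=OBGR D=YWYW B=GROB
After move 4 (F): F=GORB U=WYOB R=WRYG D=GRYW L=BYOW
Query: D face = GRYW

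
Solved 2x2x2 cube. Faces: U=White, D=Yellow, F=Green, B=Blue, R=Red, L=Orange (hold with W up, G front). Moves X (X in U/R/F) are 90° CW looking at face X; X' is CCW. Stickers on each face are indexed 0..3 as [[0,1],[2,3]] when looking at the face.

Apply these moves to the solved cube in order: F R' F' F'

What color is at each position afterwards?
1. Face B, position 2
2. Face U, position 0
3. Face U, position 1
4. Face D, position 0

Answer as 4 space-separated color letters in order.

After move 1 (F): F=GGGG U=WWOO R=WRWR D=RRYY L=OYOY
After move 2 (R'): R=RRWW U=WBOB F=GWGO D=RGYG B=YBRB
After move 3 (F'): F=WOGG U=WBRW R=GRRW D=YYYG L=OBOO
After move 4 (F'): F=OGWG U=WBGR R=YRYW D=BOYG L=OWOR
Query 1: B[2] = R
Query 2: U[0] = W
Query 3: U[1] = B
Query 4: D[0] = B

Answer: R W B B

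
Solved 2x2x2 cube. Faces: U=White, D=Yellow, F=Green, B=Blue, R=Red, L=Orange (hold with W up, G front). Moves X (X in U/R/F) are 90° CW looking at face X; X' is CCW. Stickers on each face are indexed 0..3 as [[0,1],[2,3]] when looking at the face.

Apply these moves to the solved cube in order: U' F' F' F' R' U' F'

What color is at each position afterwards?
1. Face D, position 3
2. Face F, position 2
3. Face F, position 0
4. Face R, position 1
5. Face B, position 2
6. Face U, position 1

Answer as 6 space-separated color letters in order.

Answer: O B Y W G R

Derivation:
After move 1 (U'): U=WWWW F=OOGG R=GGRR B=RRBB L=BBOO
After move 2 (F'): F=OGOG U=WWGR R=YGYR D=BOYY L=BWOW
After move 3 (F'): F=GGOO U=WWYY R=OGBR D=WWYY L=BROG
After move 4 (F'): F=GOGO U=WWOB R=WGWR D=RGYY L=BYOY
After move 5 (R'): R=GRWW U=WBOR F=GWGB D=ROYO B=YRGB
After move 6 (U'): U=BRWO F=BYGB R=GWWW B=GRGB L=YROY
After move 7 (F'): F=YBBG U=BRGW R=OWRW D=RYYO L=YOOW
Query 1: D[3] = O
Query 2: F[2] = B
Query 3: F[0] = Y
Query 4: R[1] = W
Query 5: B[2] = G
Query 6: U[1] = R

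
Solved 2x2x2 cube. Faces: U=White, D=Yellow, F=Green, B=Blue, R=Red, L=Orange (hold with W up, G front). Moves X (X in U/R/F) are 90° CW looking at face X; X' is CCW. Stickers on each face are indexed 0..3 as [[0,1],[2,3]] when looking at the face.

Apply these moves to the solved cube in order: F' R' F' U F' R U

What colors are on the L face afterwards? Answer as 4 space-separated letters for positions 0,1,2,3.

After move 1 (F'): F=GGGG U=WWRR R=YRYR D=OOYY L=OWOW
After move 2 (R'): R=RRYY U=WBRB F=GWGR D=OGYG B=YBOB
After move 3 (F'): F=WRGG U=WBRY R=GROY D=WWYG L=OBOR
After move 4 (U): U=RWYB F=GRGG R=YBOY B=OBOB L=WROR
After move 5 (F'): F=RGGG U=RWYO R=WBWY D=RRYG L=WBOY
After move 6 (R): R=WWYB U=RGYG F=RRGG D=ROYO B=OBWB
After move 7 (U): U=YRGG F=WWGG R=OBYB B=WBWB L=RROY
Query: L face = RROY

Answer: R R O Y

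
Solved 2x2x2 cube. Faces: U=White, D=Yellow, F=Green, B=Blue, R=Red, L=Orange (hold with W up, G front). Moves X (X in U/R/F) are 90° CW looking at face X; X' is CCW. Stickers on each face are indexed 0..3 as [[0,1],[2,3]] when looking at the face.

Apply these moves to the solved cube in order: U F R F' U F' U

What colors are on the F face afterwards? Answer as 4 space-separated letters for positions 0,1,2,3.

After move 1 (U): U=WWWW F=RRGG R=BBRR B=OOBB L=GGOO
After move 2 (F): F=GRGR U=WWOG R=WBWR D=RBYY L=GYOY
After move 3 (R): R=WWRB U=WROR F=GBGY D=RBYO B=GOWB
After move 4 (F'): F=BYGG U=WRWR R=BWRB D=YYYO L=GROO
After move 5 (U): U=WWRR F=BWGG R=GORB B=GRWB L=BYOO
After move 6 (F'): F=WGBG U=WWGR R=YOYB D=YOYO L=BROR
After move 7 (U): U=GWRW F=YOBG R=GRYB B=BRWB L=WGOR
Query: F face = YOBG

Answer: Y O B G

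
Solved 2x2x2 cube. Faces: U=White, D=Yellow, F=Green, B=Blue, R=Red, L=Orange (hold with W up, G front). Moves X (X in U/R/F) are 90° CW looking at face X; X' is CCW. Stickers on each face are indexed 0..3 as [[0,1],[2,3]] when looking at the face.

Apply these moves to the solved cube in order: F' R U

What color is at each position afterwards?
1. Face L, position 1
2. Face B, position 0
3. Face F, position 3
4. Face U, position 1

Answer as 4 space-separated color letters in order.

After move 1 (F'): F=GGGG U=WWRR R=YRYR D=OOYY L=OWOW
After move 2 (R): R=YYRR U=WGRG F=GOGY D=OBYB B=RBWB
After move 3 (U): U=RWGG F=YYGY R=RBRR B=OWWB L=GOOW
Query 1: L[1] = O
Query 2: B[0] = O
Query 3: F[3] = Y
Query 4: U[1] = W

Answer: O O Y W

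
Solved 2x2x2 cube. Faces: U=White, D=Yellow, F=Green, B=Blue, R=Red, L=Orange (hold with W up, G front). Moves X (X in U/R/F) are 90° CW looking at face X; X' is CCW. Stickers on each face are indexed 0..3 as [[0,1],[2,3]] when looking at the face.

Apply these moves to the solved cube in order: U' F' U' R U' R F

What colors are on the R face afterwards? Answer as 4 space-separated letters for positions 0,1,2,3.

After move 1 (U'): U=WWWW F=OOGG R=GGRR B=RRBB L=BBOO
After move 2 (F'): F=OGOG U=WWGR R=YGYR D=BOYY L=BWOW
After move 3 (U'): U=WRWG F=BWOG R=OGYR B=YGBB L=RROW
After move 4 (R): R=YORG U=WWWG F=BOOY D=BBYY B=GGRB
After move 5 (U'): U=WGWW F=RROY R=BORG B=YORB L=GGOW
After move 6 (R): R=RBGO U=WRWY F=RBOY D=BRYY B=WOGB
After move 7 (F): F=ORYB U=WRWG R=WBYO D=GRYY L=GBOR
Query: R face = WBYO

Answer: W B Y O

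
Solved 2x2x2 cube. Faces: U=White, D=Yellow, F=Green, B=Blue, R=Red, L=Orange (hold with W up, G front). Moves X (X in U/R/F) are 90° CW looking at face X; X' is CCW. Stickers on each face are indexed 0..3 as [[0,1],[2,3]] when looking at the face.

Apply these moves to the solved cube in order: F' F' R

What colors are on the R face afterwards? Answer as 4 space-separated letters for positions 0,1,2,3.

Answer: O O R R

Derivation:
After move 1 (F'): F=GGGG U=WWRR R=YRYR D=OOYY L=OWOW
After move 2 (F'): F=GGGG U=WWYY R=OROR D=WWYY L=OROR
After move 3 (R): R=OORR U=WGYG F=GWGY D=WBYB B=YBWB
Query: R face = OORR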